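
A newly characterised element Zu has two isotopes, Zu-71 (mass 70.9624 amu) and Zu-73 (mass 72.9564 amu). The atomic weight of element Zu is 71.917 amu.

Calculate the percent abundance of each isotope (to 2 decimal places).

Zu-71: 52.13%, Zu-73: 47.87%

Writing the weighted mean with unknown fraction x of Zu-71:
70.9624·x + 72.9564·(1 − x) = 71.917
(70.9624 − 72.9564)·x = 71.917 − 72.9564
x = -1.0394 / -1.9940 = 0.52126 → 52.13% Zu-71, 47.87% Zu-73.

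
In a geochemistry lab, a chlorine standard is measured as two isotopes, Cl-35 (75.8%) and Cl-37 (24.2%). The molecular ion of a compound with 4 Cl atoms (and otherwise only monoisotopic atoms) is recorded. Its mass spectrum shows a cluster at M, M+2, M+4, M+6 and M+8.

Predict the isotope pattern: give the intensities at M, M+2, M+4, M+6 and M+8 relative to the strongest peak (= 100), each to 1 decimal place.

The 4 Cl atoms are independent, so intensities follow the terms of (0.758 + 0.242)^4.
P(M) = 0.758^4 = 0.330124
P(M+2) = 4 × 0.758^3 × 0.242^1 = 0.421583
P(M+4) = 6 × 0.758^2 × 0.242^2 = 0.201893
P(M+6) = 4 × 0.758^1 × 0.242^3 = 0.042971
P(M+8) = 0.242^4 = 0.003430
The M+2 peak is largest (0.421583); scaling to 100 gives 78.3 : 100.0 : 47.9 : 10.2 : 0.8.

78.3 : 100.0 : 47.9 : 10.2 : 0.8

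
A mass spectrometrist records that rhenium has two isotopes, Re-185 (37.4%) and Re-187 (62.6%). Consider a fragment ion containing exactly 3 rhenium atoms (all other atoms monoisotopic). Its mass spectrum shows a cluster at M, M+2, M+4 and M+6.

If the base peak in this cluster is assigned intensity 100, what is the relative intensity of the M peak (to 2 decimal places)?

(0.374 + 0.626)^3 gives M 0.0523, M+2 0.2627, M+4 0.4397, M+6 0.2453; the largest is M+4.
P(M+4) = C(3,2) × 0.374^1 × 0.626^2 = 3 × 0.3740 × 0.391876 = 0.439685 (base)
P(M) = C(3,0) × 0.374^3 × 0.626^0 = 1 × 0.05231362 × 1.0000 = 0.052314
Relative intensity = 0.052314 / 0.439685 × 100 = 11.90

11.90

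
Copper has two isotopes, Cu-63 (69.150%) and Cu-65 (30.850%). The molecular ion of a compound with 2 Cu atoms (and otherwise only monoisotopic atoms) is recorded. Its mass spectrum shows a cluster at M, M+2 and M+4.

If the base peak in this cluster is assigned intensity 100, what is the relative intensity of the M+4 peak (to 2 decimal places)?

(0.69150 + 0.30850)^2 gives M 0.4782, M+2 0.4267, M+4 0.0952; the largest is M.
P(M) = C(2,0) × 0.69150^2 × 0.30850^0 = 1 × 0.47817225 × 1.0000 = 0.478172 (base)
P(M+4) = C(2,2) × 0.69150^0 × 0.30850^2 = 1 × 1.0000 × 0.09517225 = 0.095172
Relative intensity = 0.095172 / 0.478172 × 100 = 19.90

19.90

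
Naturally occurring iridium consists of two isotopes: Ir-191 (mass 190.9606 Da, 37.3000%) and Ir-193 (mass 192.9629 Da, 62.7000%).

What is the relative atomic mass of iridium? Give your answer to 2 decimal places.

192.22 Da

Ar = Σ fᵢ·mᵢ = 0.373000 × 190.9606 + 0.627000 × 192.9629
= 71.22830 + 120.98774 = 192.21604 Da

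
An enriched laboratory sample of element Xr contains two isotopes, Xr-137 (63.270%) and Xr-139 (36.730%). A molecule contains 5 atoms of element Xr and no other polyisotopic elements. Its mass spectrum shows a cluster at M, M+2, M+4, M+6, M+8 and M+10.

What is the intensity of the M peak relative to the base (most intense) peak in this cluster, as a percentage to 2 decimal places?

Binomial terms of (0.63270 + 0.36730)^5: M 0.1014, M+2 0.2943, M+4 0.3417, M+6 0.1984, M+8 0.0576, M+10 0.0067 → M+4 is the base peak.
P(M+4) = C(5,2) × 0.63270^3 × 0.36730^2 = 10 × 0.25327569 × 0.13490929 = 0.341692 (base)
P(M) = C(5,0) × 0.63270^5 × 0.36730^0 = 1 × 0.10138861 × 1.0000 = 0.101389
Relative intensity = 0.101389 / 0.341692 × 100 = 29.67

29.67%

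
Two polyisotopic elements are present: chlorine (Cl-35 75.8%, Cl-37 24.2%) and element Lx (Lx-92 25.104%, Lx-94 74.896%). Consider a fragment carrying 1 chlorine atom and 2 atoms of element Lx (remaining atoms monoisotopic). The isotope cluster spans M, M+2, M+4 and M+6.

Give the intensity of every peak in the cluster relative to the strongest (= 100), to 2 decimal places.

Chlorine pattern (n=1): 0.7580 : 0.2420
Element Lx pattern (n=2): 0.06302108 : 0.37603784 : 0.56094108
Convolve the two distributions (both contribute in 2-u steps):
  M: 0.7580×0.06302108 = 0.047770
  M+2: 0.7580×0.37603784 + 0.2420×0.06302108 = 0.300288
  M+4: 0.7580×0.56094108 + 0.2420×0.37603784 = 0.516194
  M+6: 0.2420×0.56094108 = 0.135748
Scale to base peak (0.516194) = 100: 9.25 : 58.17 : 100.00 : 26.30

9.25 : 58.17 : 100.00 : 26.30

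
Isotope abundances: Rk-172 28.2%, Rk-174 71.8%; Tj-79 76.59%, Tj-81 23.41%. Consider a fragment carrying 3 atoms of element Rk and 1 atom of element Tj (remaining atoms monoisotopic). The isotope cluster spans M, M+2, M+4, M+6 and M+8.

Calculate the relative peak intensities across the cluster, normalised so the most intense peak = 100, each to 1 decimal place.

4.5 : 35.4 : 97.0 : 100.0 : 22.5

Element Rk pattern (n=3): 0.02242577 : 0.1712947 : 0.4361333 : 0.37014623
Element Tj pattern (n=1): 0.7659 : 0.2341
Convolve the two distributions (both contribute in 2-u steps):
  M: 0.02242577×0.7659 = 0.017176
  M+2: 0.02242577×0.2341 + 0.1712947×0.7659 = 0.136444
  M+4: 0.1712947×0.2341 + 0.4361333×0.7659 = 0.374135
  M+6: 0.4361333×0.2341 + 0.37014623×0.7659 = 0.385594
  M+8: 0.37014623×0.2341 = 0.086651
Scale to base peak (0.385594) = 100: 4.5 : 35.4 : 97.0 : 100.0 : 22.5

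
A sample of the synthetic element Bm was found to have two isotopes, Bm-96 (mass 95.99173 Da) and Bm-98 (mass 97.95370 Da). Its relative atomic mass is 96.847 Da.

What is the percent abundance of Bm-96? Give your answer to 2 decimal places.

Writing the weighted mean with unknown fraction x of Bm-96:
95.99173·x + 97.95370·(1 − x) = 96.847
(95.99173 − 97.95370)·x = 96.847 − 97.95370
x = -1.10670 / -1.96197 = 0.56408 → 56.41% Bm-96, 43.59% Bm-98.

56.41%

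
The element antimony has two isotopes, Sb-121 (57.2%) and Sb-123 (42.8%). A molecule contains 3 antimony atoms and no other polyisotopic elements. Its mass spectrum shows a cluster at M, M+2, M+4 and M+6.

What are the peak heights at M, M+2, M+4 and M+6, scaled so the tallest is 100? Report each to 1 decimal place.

Expanding (0.572 + 0.428)^3:
P(M) = 0.572^3 = 0.187149
P(M+2) = 3 × 0.572^2 × 0.428^1 = 0.420104
P(M+4) = 3 × 0.572^1 × 0.428^2 = 0.314344
P(M+6) = 0.428^3 = 0.078403
The M+2 peak is largest (0.420104); scaling to 100 gives 44.5 : 100.0 : 74.8 : 18.7.

44.5 : 100.0 : 74.8 : 18.7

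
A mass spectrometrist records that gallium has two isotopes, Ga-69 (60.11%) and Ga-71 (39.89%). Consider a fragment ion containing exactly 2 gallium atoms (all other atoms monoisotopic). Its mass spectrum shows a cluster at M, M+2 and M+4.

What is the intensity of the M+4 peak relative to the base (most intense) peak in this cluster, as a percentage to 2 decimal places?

Term probabilities: M 0.3613, M+2 0.4796, M+4 0.1591. Base peak = M+2.
P(M+2) = C(2,1) × 0.6011^1 × 0.3989^1 = 2 × 0.6011 × 0.3989 = 0.479558 (base)
P(M+4) = C(2,2) × 0.6011^0 × 0.3989^2 = 1 × 1.0000 × 0.15912121 = 0.159121
Relative intensity = 0.159121 / 0.479558 × 100 = 33.18

33.18%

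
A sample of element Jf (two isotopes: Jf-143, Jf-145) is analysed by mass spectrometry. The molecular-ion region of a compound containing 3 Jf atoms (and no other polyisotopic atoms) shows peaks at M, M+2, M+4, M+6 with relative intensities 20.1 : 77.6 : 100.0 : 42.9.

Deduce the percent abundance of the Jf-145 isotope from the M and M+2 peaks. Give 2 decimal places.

Let p = fractional abundance of Jf-143. I(M+2)/I(M) = [C(3,1)·p^2·(1−p)] / p^3 = 3·(1−p)/p = 77.6/20.1 = 3.8607
(1−p)/p = 3.8607/3 = 1.2869  ⇒  p = 1/(1 + 1.2869) = 0.4373
Jf-143: 43.73%, Jf-145: 56.27%.

56.27%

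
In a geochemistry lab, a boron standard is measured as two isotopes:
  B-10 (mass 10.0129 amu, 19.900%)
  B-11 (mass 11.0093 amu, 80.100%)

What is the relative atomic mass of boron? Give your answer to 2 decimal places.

Ar = Σ fᵢ·mᵢ = 0.19900 × 10.0129 + 0.80100 × 11.0093
= 1.99257 + 8.81845 = 10.81102 amu

10.81 amu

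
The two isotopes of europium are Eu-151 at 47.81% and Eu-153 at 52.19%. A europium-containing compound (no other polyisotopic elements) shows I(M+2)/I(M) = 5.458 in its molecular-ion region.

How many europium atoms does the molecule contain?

The M+2/M ratio from n Eu atoms is n · q/p = n · 0.5219/0.4781.
n = 5.458 × 0.4781/0.5219 = 5.00 ≈ 5

5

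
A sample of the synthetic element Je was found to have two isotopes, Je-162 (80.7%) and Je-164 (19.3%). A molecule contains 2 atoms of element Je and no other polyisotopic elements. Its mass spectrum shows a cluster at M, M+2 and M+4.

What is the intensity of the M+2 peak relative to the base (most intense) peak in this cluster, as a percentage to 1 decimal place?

47.8%

Term probabilities: M 0.6512, M+2 0.3115, M+4 0.0372. Base peak = M.
P(M) = C(2,0) × 0.807^2 × 0.193^0 = 1 × 0.651249 × 1.0000 = 0.651249 (base)
P(M+2) = C(2,1) × 0.807^1 × 0.193^1 = 2 × 0.8070 × 0.1930 = 0.311502
Relative intensity = 0.311502 / 0.651249 × 100 = 47.8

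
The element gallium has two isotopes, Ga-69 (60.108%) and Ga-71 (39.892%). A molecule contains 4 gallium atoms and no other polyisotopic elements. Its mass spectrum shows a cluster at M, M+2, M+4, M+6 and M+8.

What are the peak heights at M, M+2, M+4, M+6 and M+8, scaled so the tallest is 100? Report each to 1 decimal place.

37.7 : 100.0 : 99.6 : 44.0 : 7.3

Expanding (0.60108 + 0.39892)^4:
P(M) = 0.60108^4 = 0.130536
P(M+2) = 4 × 0.60108^3 × 0.39892^1 = 0.346531
P(M+4) = 6 × 0.60108^2 × 0.39892^2 = 0.344975
P(M+6) = 4 × 0.60108^1 × 0.39892^3 = 0.152633
P(M+8) = 0.39892^4 = 0.025325
The M+2 peak is largest (0.346531); scaling to 100 gives 37.7 : 100.0 : 99.6 : 44.0 : 7.3.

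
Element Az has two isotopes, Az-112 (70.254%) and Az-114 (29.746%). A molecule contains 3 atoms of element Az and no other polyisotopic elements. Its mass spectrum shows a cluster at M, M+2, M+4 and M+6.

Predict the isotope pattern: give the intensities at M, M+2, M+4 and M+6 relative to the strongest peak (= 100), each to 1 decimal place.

78.7 : 100.0 : 42.3 : 6.0

Each Az atom is independently Az-112 (p = 0.70254) or Az-114 (q = 0.29746); the cluster is the binomial expansion (p + q)^3.
P(M) = 0.70254^3 = 0.346747
P(M+2) = 3 × 0.70254^2 × 0.29746^1 = 0.440445
P(M+4) = 3 × 0.70254^1 × 0.29746^2 = 0.186487
P(M+6) = 0.29746^3 = 0.026320
The M+2 peak is largest (0.440445); scaling to 100 gives 78.7 : 100.0 : 42.3 : 6.0.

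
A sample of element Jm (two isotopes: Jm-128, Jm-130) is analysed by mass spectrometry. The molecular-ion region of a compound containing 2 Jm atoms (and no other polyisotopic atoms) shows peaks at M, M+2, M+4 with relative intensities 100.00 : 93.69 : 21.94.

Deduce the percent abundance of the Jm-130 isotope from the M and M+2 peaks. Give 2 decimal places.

Let p = fractional abundance of Jm-128. I(M+2)/I(M) = [C(2,1)·p^1·(1−p)] / p^2 = 2·(1−p)/p = 93.69/100.00 = 0.9369
(1−p)/p = 0.9369/2 = 0.4684  ⇒  p = 1/(1 + 0.4684) = 0.6810
Jm-128: 68.10%, Jm-130: 31.90%.

31.90%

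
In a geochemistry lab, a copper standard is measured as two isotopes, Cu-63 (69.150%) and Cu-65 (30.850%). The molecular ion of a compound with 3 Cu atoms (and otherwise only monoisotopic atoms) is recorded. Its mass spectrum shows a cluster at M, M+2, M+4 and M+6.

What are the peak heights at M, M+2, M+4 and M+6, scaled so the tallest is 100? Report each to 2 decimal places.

Expanding (0.69150 + 0.30850)^3:
P(M) = 0.69150^3 = 0.330656
P(M+2) = 3 × 0.69150^2 × 0.30850^1 = 0.442548
P(M+4) = 3 × 0.69150^1 × 0.30850^2 = 0.197435
P(M+6) = 0.30850^3 = 0.029361
The M+2 peak is largest (0.442548); scaling to 100 gives 74.72 : 100.00 : 44.61 : 6.63.

74.72 : 100.00 : 44.61 : 6.63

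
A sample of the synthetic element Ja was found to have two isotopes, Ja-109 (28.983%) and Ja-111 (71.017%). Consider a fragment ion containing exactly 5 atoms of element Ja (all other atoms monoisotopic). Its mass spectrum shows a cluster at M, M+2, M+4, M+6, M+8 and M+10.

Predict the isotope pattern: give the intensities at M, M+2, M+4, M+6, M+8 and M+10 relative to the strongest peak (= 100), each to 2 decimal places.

0.55 : 6.80 : 33.31 : 81.62 : 100.00 : 49.01

The 5 Ja atoms are independent, so intensities follow the terms of (0.28983 + 0.71017)^5.
P(M) = 0.28983^5 = 0.002045
P(M+2) = 5 × 0.28983^4 × 0.71017^1 = 0.025056
P(M+4) = 10 × 0.28983^3 × 0.71017^2 = 0.122788
P(M+6) = 10 × 0.28983^2 × 0.71017^3 = 0.300866
P(M+8) = 5 × 0.28983^1 × 0.71017^4 = 0.368606
P(M+10) = 0.71017^5 = 0.180639
The M+8 peak is largest (0.368606); scaling to 100 gives 0.55 : 6.80 : 33.31 : 81.62 : 100.00 : 49.01.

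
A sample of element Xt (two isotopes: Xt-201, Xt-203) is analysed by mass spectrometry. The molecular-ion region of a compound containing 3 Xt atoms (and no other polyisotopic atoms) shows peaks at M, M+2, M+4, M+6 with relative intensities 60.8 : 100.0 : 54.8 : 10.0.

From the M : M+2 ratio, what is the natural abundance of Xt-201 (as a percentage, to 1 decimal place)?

64.6%

If p is the fraction of Xt that is Xt-201, then I(M+2)/I(M) = [C(3,1)·p^2·(1−p)] / p^3 = 3·(1−p)/p = 100.0/60.8 = 1.6447
(1−p)/p = 1.6447/3 = 0.5482  ⇒  p = 1/(1 + 0.5482) = 0.6459
Xt-201: 64.6%, Xt-203: 35.4%.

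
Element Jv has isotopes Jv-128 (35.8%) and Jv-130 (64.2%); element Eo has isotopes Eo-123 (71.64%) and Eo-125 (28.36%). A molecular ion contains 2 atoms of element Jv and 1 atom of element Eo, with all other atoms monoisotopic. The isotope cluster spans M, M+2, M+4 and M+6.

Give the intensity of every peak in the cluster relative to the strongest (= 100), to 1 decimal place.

21.6 : 85.9 : 100.0 : 27.5

Element Jv pattern (n=2): 0.128164 : 0.459672 : 0.412164
Element Eo pattern (n=1): 0.7164 : 0.2836
Convolve the two distributions (both contribute in 2-u steps):
  M: 0.128164×0.7164 = 0.091817
  M+2: 0.128164×0.2836 + 0.459672×0.7164 = 0.365656
  M+4: 0.459672×0.2836 + 0.412164×0.7164 = 0.425637
  M+6: 0.412164×0.2836 = 0.116890
Scale to base peak (0.425637) = 100: 21.6 : 85.9 : 100.0 : 27.5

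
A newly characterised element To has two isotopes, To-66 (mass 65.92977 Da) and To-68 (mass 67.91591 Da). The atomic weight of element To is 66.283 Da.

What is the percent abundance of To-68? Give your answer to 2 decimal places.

Let x be the fractional abundance of To-66; then To-68 has abundance 1 − x.
65.92977·x + 67.91591·(1 − x) = 66.283
(65.92977 − 67.91591)·x = 66.283 − 67.91591
x = -1.63291 / -1.98614 = 0.82215 → 82.22% To-66, 17.78% To-68.

17.78%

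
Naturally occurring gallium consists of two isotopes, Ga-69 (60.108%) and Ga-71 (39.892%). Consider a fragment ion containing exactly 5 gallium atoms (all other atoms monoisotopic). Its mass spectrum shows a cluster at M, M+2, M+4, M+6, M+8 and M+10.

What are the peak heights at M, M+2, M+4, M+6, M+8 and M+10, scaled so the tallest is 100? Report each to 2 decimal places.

Each Ga atom is independently Ga-69 (p = 0.60108) or Ga-71 (q = 0.39892); the cluster is the binomial expansion (p + q)^5.
P(M) = 0.60108^5 = 0.078462
P(M+2) = 5 × 0.60108^4 × 0.39892^1 = 0.260366
P(M+4) = 10 × 0.60108^3 × 0.39892^2 = 0.345596
P(M+6) = 10 × 0.60108^2 × 0.39892^3 = 0.229362
P(M+8) = 5 × 0.60108^1 × 0.39892^4 = 0.076111
P(M+10) = 0.39892^5 = 0.010103
The M+4 peak is largest (0.345596); scaling to 100 gives 22.70 : 75.34 : 100.00 : 66.37 : 22.02 : 2.92.

22.70 : 75.34 : 100.00 : 66.37 : 22.02 : 2.92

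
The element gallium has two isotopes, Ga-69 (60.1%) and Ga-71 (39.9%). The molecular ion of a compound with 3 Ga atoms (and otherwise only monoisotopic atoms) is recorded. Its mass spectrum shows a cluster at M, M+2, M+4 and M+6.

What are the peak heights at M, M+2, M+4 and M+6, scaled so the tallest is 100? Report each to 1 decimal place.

Expanding (0.601 + 0.399)^3:
P(M) = 0.601^3 = 0.217082
P(M+2) = 3 × 0.601^2 × 0.399^1 = 0.432358
P(M+4) = 3 × 0.601^1 × 0.399^2 = 0.287039
P(M+6) = 0.399^3 = 0.063521
The M+2 peak is largest (0.432358); scaling to 100 gives 50.2 : 100.0 : 66.4 : 14.7.

50.2 : 100.0 : 66.4 : 14.7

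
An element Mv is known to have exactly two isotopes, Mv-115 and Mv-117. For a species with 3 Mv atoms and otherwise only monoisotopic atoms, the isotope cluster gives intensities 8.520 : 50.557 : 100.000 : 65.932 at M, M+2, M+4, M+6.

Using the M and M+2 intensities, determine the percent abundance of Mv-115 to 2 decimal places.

33.58%

Write p for the Mv-115 fraction. I(M+2)/I(M) = [C(3,1)·p^2·(1−p)] / p^3 = 3·(1−p)/p = 50.557/8.520 = 5.9339
(1−p)/p = 5.9339/3 = 1.9780  ⇒  p = 1/(1 + 1.9780) = 0.3358
Mv-115: 33.58%, Mv-117: 66.42%.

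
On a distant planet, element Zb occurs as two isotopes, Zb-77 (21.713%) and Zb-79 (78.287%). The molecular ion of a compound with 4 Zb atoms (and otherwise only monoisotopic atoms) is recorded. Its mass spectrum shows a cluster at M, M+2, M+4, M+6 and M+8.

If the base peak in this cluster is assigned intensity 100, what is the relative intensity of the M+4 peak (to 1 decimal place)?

(0.21713 + 0.78287)^4 gives M 0.0022, M+2 0.0321, M+4 0.1734, M+6 0.4167, M+8 0.3756; the largest is M+6.
P(M+6) = C(4,3) × 0.21713^1 × 0.78287^3 = 4 × 0.21713 × 0.47980962 = 0.416724 (base)
P(M+4) = C(4,2) × 0.21713^2 × 0.78287^2 = 6 × 0.04714544 × 0.61288544 = 0.173369
Relative intensity = 0.173369 / 0.416724 × 100 = 41.6

41.6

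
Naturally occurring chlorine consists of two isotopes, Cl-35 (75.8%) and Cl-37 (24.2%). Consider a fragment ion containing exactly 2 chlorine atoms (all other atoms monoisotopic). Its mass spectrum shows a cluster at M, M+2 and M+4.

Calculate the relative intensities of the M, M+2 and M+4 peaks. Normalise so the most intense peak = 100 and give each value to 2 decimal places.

Each Cl atom is independently Cl-35 (p = 0.758) or Cl-37 (q = 0.242); the cluster is the binomial expansion (p + q)^2.
P(M) = 0.758^2 = 0.574564
P(M+2) = 2 × 0.758^1 × 0.242^1 = 0.366872
P(M+4) = 0.242^2 = 0.058564
The M peak is largest (0.574564); scaling to 100 gives 100.00 : 63.85 : 10.19.

100.00 : 63.85 : 10.19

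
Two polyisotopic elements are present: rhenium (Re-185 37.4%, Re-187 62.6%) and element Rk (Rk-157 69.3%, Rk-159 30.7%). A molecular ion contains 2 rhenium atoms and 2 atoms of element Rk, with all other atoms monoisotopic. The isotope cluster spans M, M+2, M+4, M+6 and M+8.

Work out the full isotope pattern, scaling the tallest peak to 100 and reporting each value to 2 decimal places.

16.77 : 70.99 : 100.00 : 52.64 : 9.22

Rhenium pattern (n=2): 0.139876 : 0.468248 : 0.391876
Element Rk pattern (n=2): 0.480249 : 0.425502 : 0.094249
Convolve the two distributions (both contribute in 2-u steps):
  M: 0.139876×0.480249 = 0.067175
  M+2: 0.139876×0.425502 + 0.468248×0.480249 = 0.284393
  M+4: 0.139876×0.094249 + 0.468248×0.425502 + 0.391876×0.480249 = 0.400622
  M+6: 0.468248×0.094249 + 0.391876×0.425502 = 0.210876
  M+8: 0.391876×0.094249 = 0.036934
Scale to base peak (0.400622) = 100: 16.77 : 70.99 : 100.00 : 52.64 : 9.22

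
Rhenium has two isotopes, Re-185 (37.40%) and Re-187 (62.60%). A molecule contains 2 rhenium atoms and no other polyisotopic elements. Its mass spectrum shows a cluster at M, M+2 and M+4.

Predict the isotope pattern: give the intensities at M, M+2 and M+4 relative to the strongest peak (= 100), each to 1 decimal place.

29.9 : 100.0 : 83.7

Expanding (0.3740 + 0.6260)^2:
P(M) = 0.3740^2 = 0.139876
P(M+2) = 2 × 0.3740^1 × 0.6260^1 = 0.468248
P(M+4) = 0.6260^2 = 0.391876
The M+2 peak is largest (0.468248); scaling to 100 gives 29.9 : 100.0 : 83.7.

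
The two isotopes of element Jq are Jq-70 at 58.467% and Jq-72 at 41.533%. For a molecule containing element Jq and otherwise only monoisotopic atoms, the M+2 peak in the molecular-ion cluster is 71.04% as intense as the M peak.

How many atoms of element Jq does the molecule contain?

The M+2/M ratio from n Jq atoms is n · q/p = n · 0.41533/0.58467.
n = 0.7104 × 0.58467/0.41533 = 1.00 ≈ 1

1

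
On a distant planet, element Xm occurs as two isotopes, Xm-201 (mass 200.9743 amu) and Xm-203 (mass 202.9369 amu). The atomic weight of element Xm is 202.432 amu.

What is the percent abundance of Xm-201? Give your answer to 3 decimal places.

25.726%

Writing the weighted mean with unknown fraction x of Xm-201:
200.9743·x + 202.9369·(1 − x) = 202.432
(200.9743 − 202.9369)·x = 202.432 − 202.9369
x = -0.5049 / -1.9626 = 0.25726 → 25.726% Xm-201, 74.274% Xm-203.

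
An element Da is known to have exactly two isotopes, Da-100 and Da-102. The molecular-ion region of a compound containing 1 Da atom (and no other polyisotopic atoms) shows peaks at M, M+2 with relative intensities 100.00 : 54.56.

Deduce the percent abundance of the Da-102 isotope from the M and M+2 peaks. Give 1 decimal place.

Let p = fractional abundance of Da-100. I(M+2)/I(M) = [C(1,1)·p^0·(1−p)] / p^1 = 1·(1−p)/p = 54.56/100.00 = 0.5456
(1−p)/p = 0.5456/1 = 0.5456  ⇒  p = 1/(1 + 0.5456) = 0.6470
Da-100: 64.7%, Da-102: 35.3%.

35.3%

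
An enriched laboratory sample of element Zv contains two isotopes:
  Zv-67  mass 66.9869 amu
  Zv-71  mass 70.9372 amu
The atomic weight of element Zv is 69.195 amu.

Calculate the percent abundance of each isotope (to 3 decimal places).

Zv-67: 44.103%, Zv-71: 55.897%

Writing the weighted mean with unknown fraction x of Zv-67:
66.9869·x + 70.9372·(1 − x) = 69.195
(66.9869 − 70.9372)·x = 69.195 − 70.9372
x = -1.7422 / -3.9503 = 0.44103 → 44.103% Zv-67, 55.897% Zv-71.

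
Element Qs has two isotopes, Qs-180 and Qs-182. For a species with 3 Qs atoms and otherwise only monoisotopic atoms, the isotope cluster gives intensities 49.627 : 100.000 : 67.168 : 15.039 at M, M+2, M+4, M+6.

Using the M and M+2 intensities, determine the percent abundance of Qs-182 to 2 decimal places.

40.18%

Write p for the Qs-180 fraction. I(M+2)/I(M) = [C(3,1)·p^2·(1−p)] / p^3 = 3·(1−p)/p = 100.000/49.627 = 2.0150
(1−p)/p = 2.0150/3 = 0.6717  ⇒  p = 1/(1 + 0.6717) = 0.5982
Qs-180: 59.82%, Qs-182: 40.18%.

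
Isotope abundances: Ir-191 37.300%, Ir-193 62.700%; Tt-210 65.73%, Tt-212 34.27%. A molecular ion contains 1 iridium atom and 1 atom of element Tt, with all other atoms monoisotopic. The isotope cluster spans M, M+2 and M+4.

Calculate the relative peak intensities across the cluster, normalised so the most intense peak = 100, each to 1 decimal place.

Iridium pattern (n=1): 0.3730 : 0.6270
Element Tt pattern (n=1): 0.6573 : 0.3427
Convolve the two distributions (both contribute in 2-u steps):
  M: 0.3730×0.6573 = 0.245173
  M+2: 0.3730×0.3427 + 0.6270×0.6573 = 0.539954
  M+4: 0.6270×0.3427 = 0.214873
Scale to base peak (0.539954) = 100: 45.4 : 100.0 : 39.8

45.4 : 100.0 : 39.8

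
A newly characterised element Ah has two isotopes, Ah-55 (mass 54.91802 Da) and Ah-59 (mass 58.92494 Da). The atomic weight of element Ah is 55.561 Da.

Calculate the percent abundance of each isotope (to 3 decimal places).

Writing the weighted mean with unknown fraction x of Ah-55:
54.91802·x + 58.92494·(1 − x) = 55.561
(54.91802 − 58.92494)·x = 55.561 − 58.92494
x = -3.36394 / -4.00692 = 0.83953 → 83.953% Ah-55, 16.047% Ah-59.

Ah-55: 83.953%, Ah-59: 16.047%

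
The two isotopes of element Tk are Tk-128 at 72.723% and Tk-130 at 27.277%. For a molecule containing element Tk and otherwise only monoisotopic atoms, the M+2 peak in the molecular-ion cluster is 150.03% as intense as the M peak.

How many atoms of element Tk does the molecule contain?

4

The M+2/M ratio from n Tk atoms is n · q/p = n · 0.27277/0.72723.
n = 1.5003 × 0.72723/0.27277 = 4.00 ≈ 4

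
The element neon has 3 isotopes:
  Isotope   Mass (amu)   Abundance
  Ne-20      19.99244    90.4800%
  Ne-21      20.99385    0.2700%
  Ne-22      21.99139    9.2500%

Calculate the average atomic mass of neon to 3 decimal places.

20.180 amu

Ar = Σ fᵢ·mᵢ = 0.904800 × 19.99244 + 0.002700 × 20.99385 + 0.092500 × 21.99139
= 18.089160 + 0.056683 + 2.034204 = 20.180047 amu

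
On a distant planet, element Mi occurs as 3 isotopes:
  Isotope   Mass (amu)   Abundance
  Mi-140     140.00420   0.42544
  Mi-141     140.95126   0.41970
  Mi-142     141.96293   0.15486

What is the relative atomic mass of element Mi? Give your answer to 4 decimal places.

Weight each isotope mass by its fractional abundance: 0.42544 × 140.00420 + 0.41970 × 140.95126 + 0.15486 × 141.96293
= 59.563387 + 59.157244 + 21.984379 = 140.705010 amu

140.7050 amu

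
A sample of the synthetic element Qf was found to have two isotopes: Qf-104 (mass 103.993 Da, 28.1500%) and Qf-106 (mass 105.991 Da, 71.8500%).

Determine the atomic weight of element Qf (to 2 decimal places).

The abundance-weighted mean is 0.281500 × 103.993 + 0.718500 × 105.991
= 29.2740 + 76.1545 = 105.4285 Da

105.43 Da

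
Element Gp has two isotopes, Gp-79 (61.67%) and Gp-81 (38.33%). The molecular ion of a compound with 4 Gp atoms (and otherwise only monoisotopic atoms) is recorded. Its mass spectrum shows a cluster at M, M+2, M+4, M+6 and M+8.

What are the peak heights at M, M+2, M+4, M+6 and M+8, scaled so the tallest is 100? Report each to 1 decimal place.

40.2 : 100.0 : 93.2 : 38.6 : 6.0

Expanding (0.6167 + 0.3833)^4:
P(M) = 0.6167^4 = 0.144642
P(M+2) = 4 × 0.6167^3 × 0.3833^1 = 0.359601
P(M+4) = 6 × 0.6167^2 × 0.3833^2 = 0.335256
P(M+6) = 4 × 0.6167^1 × 0.3833^3 = 0.138915
P(M+8) = 0.3833^4 = 0.021585
The M+2 peak is largest (0.359601); scaling to 100 gives 40.2 : 100.0 : 93.2 : 38.6 : 6.0.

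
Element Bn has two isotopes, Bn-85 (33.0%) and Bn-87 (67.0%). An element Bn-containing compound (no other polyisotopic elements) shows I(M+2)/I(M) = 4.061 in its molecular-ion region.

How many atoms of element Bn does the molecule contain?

2

The M+2/M ratio from n Bn atoms is n · q/p = n · 0.670/0.330.
n = 4.061 × 0.330/0.670 = 2.00 ≈ 2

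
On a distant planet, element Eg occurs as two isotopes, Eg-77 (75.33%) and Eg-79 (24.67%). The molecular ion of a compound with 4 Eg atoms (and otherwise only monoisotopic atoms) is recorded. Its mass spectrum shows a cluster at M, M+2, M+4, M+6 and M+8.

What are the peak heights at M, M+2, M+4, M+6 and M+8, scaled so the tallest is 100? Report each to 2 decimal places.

The 4 Eg atoms are independent, so intensities follow the terms of (0.7533 + 0.2467)^4.
P(M) = 0.7533^4 = 0.322012
P(M+2) = 4 × 0.7533^3 × 0.2467^1 = 0.421826
P(M+4) = 6 × 0.7533^2 × 0.2467^2 = 0.207217
P(M+6) = 4 × 0.7533^1 × 0.2467^3 = 0.045241
P(M+8) = 0.2467^4 = 0.003704
The M+2 peak is largest (0.421826); scaling to 100 gives 76.34 : 100.00 : 49.12 : 10.73 : 0.88.

76.34 : 100.00 : 49.12 : 10.73 : 0.88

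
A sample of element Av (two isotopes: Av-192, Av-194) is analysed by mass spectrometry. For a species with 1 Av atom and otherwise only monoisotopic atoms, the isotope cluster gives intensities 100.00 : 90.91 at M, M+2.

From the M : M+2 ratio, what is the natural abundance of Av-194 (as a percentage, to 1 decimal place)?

47.6%

Let p = fractional abundance of Av-192. I(M+2)/I(M) = [C(1,1)·p^0·(1−p)] / p^1 = 1·(1−p)/p = 90.91/100.00 = 0.9091
(1−p)/p = 0.9091/1 = 0.9091  ⇒  p = 1/(1 + 0.9091) = 0.5238
Av-192: 52.4%, Av-194: 47.6%.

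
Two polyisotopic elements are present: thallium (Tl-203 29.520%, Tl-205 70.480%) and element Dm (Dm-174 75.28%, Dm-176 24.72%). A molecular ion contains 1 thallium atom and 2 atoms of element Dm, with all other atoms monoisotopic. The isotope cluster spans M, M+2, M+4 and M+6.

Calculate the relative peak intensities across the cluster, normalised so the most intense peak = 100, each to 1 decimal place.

Thallium pattern (n=1): 0.2952 : 0.7048
Element Dm pattern (n=2): 0.56670784 : 0.37218432 : 0.06110784
Convolve the two distributions (both contribute in 2-u steps):
  M: 0.2952×0.56670784 = 0.167292
  M+2: 0.2952×0.37218432 + 0.7048×0.56670784 = 0.509284
  M+4: 0.2952×0.06110784 + 0.7048×0.37218432 = 0.280355
  M+6: 0.7048×0.06110784 = 0.043069
Scale to base peak (0.509284) = 100: 32.8 : 100.0 : 55.0 : 8.5

32.8 : 100.0 : 55.0 : 8.5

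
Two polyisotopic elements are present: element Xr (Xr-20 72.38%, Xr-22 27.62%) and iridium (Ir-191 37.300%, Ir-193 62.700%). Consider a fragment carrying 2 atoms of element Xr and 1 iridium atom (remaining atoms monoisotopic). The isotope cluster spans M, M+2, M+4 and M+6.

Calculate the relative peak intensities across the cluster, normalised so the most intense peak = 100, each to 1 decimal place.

40.9 : 100.0 : 58.4 : 10.0

Element Xr pattern (n=2): 0.52388644 : 0.39982712 : 0.07628644
Iridium pattern (n=1): 0.3730 : 0.6270
Convolve the two distributions (both contribute in 2-u steps):
  M: 0.52388644×0.3730 = 0.195410
  M+2: 0.52388644×0.6270 + 0.39982712×0.3730 = 0.477612
  M+4: 0.39982712×0.6270 + 0.07628644×0.3730 = 0.279146
  M+6: 0.07628644×0.6270 = 0.047832
Scale to base peak (0.477612) = 100: 40.9 : 100.0 : 58.4 : 10.0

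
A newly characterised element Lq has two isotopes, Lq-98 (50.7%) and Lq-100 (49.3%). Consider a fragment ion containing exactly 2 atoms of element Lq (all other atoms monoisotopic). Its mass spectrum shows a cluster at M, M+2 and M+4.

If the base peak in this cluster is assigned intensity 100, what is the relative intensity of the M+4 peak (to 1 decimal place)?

48.6

Binomial terms of (0.507 + 0.493)^2: M 0.2570, M+2 0.4999, M+4 0.2430 → M+2 is the base peak.
P(M+2) = C(2,1) × 0.507^1 × 0.493^1 = 2 × 0.5070 × 0.4930 = 0.499902 (base)
P(M+4) = C(2,2) × 0.507^0 × 0.493^2 = 1 × 1.0000 × 0.243049 = 0.243049
Relative intensity = 0.243049 / 0.499902 × 100 = 48.6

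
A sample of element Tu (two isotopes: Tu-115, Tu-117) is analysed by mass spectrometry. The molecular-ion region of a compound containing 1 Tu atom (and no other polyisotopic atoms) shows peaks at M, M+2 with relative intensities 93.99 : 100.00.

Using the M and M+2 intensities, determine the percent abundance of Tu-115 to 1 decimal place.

If p is the fraction of Tu that is Tu-115, then I(M+2)/I(M) = [C(1,1)·p^0·(1−p)] / p^1 = 1·(1−p)/p = 100.00/93.99 = 1.0639
(1−p)/p = 1.0639/1 = 1.0639  ⇒  p = 1/(1 + 1.0639) = 0.4845
Tu-115: 48.5%, Tu-117: 51.5%.

48.5%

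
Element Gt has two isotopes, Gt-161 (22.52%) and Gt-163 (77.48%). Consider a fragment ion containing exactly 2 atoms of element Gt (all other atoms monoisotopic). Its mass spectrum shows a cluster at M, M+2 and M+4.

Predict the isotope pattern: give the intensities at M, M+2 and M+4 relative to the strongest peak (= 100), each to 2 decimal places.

The 2 Gt atoms are independent, so intensities follow the terms of (0.2252 + 0.7748)^2.
P(M) = 0.2252^2 = 0.050715
P(M+2) = 2 × 0.2252^1 × 0.7748^1 = 0.348970
P(M+4) = 0.7748^2 = 0.600315
The M+4 peak is largest (0.600315); scaling to 100 gives 8.45 : 58.13 : 100.00.

8.45 : 58.13 : 100.00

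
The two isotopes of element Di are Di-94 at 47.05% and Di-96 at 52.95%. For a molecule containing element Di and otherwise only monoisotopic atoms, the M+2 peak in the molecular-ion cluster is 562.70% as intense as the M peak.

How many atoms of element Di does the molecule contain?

The M+2/M ratio from n Di atoms is n · q/p = n · 0.5295/0.4705.
n = 5.6270 × 0.4705/0.5295 = 5.00 ≈ 5

5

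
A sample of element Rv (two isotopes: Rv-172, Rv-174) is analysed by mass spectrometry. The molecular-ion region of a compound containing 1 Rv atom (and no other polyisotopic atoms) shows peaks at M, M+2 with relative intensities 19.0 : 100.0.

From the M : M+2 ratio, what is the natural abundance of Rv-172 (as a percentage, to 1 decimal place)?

Write p for the Rv-172 fraction. I(M+2)/I(M) = [C(1,1)·p^0·(1−p)] / p^1 = 1·(1−p)/p = 100.0/19.0 = 5.2632
(1−p)/p = 5.2632/1 = 5.2632  ⇒  p = 1/(1 + 5.2632) = 0.1597
Rv-172: 16.0%, Rv-174: 84.0%.

16.0%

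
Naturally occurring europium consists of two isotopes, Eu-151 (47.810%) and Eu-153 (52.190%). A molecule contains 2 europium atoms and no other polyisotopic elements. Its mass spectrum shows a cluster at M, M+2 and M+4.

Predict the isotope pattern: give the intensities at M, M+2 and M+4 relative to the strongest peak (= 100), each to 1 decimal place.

Each Eu atom is independently Eu-151 (p = 0.47810) or Eu-153 (q = 0.52190); the cluster is the binomial expansion (p + q)^2.
P(M) = 0.47810^2 = 0.228580
P(M+2) = 2 × 0.47810^1 × 0.52190^1 = 0.499041
P(M+4) = 0.52190^2 = 0.272380
The M+2 peak is largest (0.499041); scaling to 100 gives 45.8 : 100.0 : 54.6.

45.8 : 100.0 : 54.6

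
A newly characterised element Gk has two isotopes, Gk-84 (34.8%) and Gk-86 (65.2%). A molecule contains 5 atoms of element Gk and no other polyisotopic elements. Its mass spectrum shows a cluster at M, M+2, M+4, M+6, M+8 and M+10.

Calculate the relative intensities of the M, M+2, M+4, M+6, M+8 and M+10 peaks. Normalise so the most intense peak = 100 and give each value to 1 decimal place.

1.5 : 14.2 : 53.4 : 100.0 : 93.7 : 35.1

The 5 Gk atoms are independent, so intensities follow the terms of (0.348 + 0.652)^5.
P(M) = 0.348^5 = 0.005104
P(M+2) = 5 × 0.348^4 × 0.652^1 = 0.047812
P(M+4) = 10 × 0.348^3 × 0.652^2 = 0.179157
P(M+6) = 10 × 0.348^2 × 0.652^3 = 0.335661
P(M+8) = 5 × 0.348^1 × 0.652^4 = 0.314441
P(M+10) = 0.652^5 = 0.117825
The M+6 peak is largest (0.335661); scaling to 100 gives 1.5 : 14.2 : 53.4 : 100.0 : 93.7 : 35.1.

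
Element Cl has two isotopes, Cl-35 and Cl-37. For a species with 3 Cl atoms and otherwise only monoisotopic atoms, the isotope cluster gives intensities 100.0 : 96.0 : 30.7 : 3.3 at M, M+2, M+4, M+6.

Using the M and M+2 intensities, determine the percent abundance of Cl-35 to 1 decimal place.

Write p for the Cl-35 fraction. I(M+2)/I(M) = [C(3,1)·p^2·(1−p)] / p^3 = 3·(1−p)/p = 96.0/100.0 = 0.9600
(1−p)/p = 0.9600/3 = 0.3200  ⇒  p = 1/(1 + 0.3200) = 0.7576
Cl-35: 75.8%, Cl-37: 24.2%.

75.8%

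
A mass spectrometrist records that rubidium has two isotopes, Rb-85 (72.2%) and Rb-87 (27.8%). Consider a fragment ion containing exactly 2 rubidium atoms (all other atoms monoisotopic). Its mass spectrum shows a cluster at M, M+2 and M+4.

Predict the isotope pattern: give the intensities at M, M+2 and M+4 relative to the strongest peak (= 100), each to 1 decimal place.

100.0 : 77.0 : 14.8

Each Rb atom is independently Rb-85 (p = 0.722) or Rb-87 (q = 0.278); the cluster is the binomial expansion (p + q)^2.
P(M) = 0.722^2 = 0.521284
P(M+2) = 2 × 0.722^1 × 0.278^1 = 0.401432
P(M+4) = 0.278^2 = 0.077284
The M peak is largest (0.521284); scaling to 100 gives 100.0 : 77.0 : 14.8.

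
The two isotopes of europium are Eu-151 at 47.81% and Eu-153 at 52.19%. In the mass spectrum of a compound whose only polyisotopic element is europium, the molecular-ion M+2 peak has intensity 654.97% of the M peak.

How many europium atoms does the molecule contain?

The M+2/M ratio from n Eu atoms is n · q/p = n · 0.5219/0.4781.
n = 6.5497 × 0.4781/0.5219 = 6.00 ≈ 6

6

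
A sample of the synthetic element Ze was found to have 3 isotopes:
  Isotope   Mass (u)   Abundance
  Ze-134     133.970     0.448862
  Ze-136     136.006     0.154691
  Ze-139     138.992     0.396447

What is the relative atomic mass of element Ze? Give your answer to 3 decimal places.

136.276 u

Ar = Σ fᵢ·mᵢ = 0.448862 × 133.970 + 0.154691 × 136.006 + 0.396447 × 138.992
= 60.1340 + 21.0389 + 55.1030 = 136.2759 u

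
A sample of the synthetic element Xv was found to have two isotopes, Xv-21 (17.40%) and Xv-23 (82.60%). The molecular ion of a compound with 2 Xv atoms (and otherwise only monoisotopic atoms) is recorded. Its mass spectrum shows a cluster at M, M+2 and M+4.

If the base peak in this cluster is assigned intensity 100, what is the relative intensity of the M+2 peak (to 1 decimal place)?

42.1

Binomial terms of (0.1740 + 0.8260)^2: M 0.0303, M+2 0.2874, M+4 0.6823 → M+4 is the base peak.
P(M+4) = C(2,2) × 0.1740^0 × 0.8260^2 = 1 × 1.0000 × 0.682276 = 0.682276 (base)
P(M+2) = C(2,1) × 0.1740^1 × 0.8260^1 = 2 × 0.1740 × 0.8260 = 0.287448
Relative intensity = 0.287448 / 0.682276 × 100 = 42.1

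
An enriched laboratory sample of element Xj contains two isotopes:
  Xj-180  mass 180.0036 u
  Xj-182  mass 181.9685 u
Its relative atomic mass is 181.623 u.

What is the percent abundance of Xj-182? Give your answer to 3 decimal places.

Writing the weighted mean with unknown fraction x of Xj-180:
180.0036·x + 181.9685·(1 − x) = 181.623
(180.0036 − 181.9685)·x = 181.623 − 181.9685
x = -0.3455 / -1.9649 = 0.17584 → 17.584% Xj-180, 82.416% Xj-182.

82.416%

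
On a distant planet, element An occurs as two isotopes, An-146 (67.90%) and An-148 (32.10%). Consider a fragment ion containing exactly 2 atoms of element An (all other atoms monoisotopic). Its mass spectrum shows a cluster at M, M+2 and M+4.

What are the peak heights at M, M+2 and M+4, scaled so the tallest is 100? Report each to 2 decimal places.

Each An atom is independently An-146 (p = 0.6790) or An-148 (q = 0.3210); the cluster is the binomial expansion (p + q)^2.
P(M) = 0.6790^2 = 0.461041
P(M+2) = 2 × 0.6790^1 × 0.3210^1 = 0.435918
P(M+4) = 0.3210^2 = 0.103041
The M peak is largest (0.461041); scaling to 100 gives 100.00 : 94.55 : 22.35.

100.00 : 94.55 : 22.35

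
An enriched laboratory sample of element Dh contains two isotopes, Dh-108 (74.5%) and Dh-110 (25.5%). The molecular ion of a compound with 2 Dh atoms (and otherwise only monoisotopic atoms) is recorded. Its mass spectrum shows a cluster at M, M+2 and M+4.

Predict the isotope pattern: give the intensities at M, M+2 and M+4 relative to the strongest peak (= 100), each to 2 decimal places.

100.00 : 68.46 : 11.72

Each Dh atom is independently Dh-108 (p = 0.745) or Dh-110 (q = 0.255); the cluster is the binomial expansion (p + q)^2.
P(M) = 0.745^2 = 0.555025
P(M+2) = 2 × 0.745^1 × 0.255^1 = 0.379950
P(M+4) = 0.255^2 = 0.065025
The M peak is largest (0.555025); scaling to 100 gives 100.00 : 68.46 : 11.72.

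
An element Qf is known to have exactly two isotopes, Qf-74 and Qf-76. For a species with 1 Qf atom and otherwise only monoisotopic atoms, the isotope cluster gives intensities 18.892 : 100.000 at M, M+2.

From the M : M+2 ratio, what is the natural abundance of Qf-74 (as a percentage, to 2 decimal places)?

15.89%

Let p = fractional abundance of Qf-74. I(M+2)/I(M) = [C(1,1)·p^0·(1−p)] / p^1 = 1·(1−p)/p = 100.000/18.892 = 5.2932
(1−p)/p = 5.2932/1 = 5.2932  ⇒  p = 1/(1 + 5.2932) = 0.1589
Qf-74: 15.89%, Qf-76: 84.11%.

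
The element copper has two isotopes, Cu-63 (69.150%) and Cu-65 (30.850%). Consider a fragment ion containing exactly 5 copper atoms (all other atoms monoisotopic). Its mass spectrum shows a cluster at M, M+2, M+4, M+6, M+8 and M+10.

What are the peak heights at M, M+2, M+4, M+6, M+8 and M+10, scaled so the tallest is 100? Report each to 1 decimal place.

44.8 : 100.0 : 89.2 : 39.8 : 8.9 : 0.8

The 5 Cu atoms are independent, so intensities follow the terms of (0.69150 + 0.30850)^5.
P(M) = 0.69150^5 = 0.158111
P(M+2) = 5 × 0.69150^4 × 0.30850^1 = 0.352691
P(M+4) = 10 × 0.69150^3 × 0.30850^2 = 0.314693
P(M+6) = 10 × 0.69150^2 × 0.30850^3 = 0.140394
P(M+8) = 5 × 0.69150^1 × 0.30850^4 = 0.031317
P(M+10) = 0.30850^5 = 0.002794
The M+2 peak is largest (0.352691); scaling to 100 gives 44.8 : 100.0 : 89.2 : 39.8 : 8.9 : 0.8.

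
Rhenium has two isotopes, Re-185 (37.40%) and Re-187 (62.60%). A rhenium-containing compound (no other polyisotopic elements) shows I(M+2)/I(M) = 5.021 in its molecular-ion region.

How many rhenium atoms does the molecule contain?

3

The M+2/M ratio from n Re atoms is n · q/p = n · 0.6260/0.3740.
n = 5.021 × 0.3740/0.6260 = 3.00 ≈ 3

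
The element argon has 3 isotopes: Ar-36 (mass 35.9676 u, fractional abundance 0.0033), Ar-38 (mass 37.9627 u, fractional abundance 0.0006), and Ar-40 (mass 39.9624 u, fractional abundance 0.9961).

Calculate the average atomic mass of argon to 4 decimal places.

Ar = Σ fᵢ·mᵢ = 0.0033 × 35.9676 + 0.0006 × 37.9627 + 0.9961 × 39.9624
= 0.11869 + 0.02278 + 39.80655 = 39.94802 u

39.9480 u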